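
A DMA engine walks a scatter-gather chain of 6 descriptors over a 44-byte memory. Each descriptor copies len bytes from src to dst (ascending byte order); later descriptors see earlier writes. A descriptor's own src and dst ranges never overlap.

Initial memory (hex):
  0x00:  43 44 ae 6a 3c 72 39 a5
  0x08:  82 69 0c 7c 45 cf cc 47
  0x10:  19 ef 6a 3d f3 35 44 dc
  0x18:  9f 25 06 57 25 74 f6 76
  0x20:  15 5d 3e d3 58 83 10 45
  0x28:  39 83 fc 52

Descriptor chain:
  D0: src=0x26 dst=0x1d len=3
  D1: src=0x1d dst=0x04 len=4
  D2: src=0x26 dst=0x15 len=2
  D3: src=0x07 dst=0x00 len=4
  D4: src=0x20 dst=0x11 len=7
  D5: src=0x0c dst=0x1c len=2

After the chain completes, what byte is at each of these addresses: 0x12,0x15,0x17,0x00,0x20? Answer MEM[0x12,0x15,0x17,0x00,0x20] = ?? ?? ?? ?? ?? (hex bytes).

MEM[0x12,0x15,0x17,0x00,0x20] = 5d 58 10 15 15

  after D0: wrote 3B at 0x1d = 104539
  after D1: wrote 4B at 0x04 = 10453915
  after D2: wrote 2B at 0x15 = 1045
  after D3: wrote 4B at 0x00 = 1582690c
  after D4: wrote 7B at 0x11 = 155d3ed3588310
  after D5: wrote 2B at 0x1c = 45cf
query mem[0x12]=0x5d, mem[0x15]=0x58, mem[0x17]=0x10, mem[0x00]=0x15, mem[0x20]=0x15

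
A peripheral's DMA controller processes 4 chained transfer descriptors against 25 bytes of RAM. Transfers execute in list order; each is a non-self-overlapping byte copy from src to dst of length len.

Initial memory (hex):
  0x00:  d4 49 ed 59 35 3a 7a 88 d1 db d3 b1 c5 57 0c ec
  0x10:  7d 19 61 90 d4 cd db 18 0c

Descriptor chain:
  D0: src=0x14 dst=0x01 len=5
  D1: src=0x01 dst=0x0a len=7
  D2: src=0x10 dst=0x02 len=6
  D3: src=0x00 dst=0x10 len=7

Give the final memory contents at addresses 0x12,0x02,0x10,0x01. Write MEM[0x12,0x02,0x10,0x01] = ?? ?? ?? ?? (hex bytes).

[0] 0x14->0x01 len=5 : d4 cd db 18 0c
[1] 0x01->0x0a len=7 : d4 cd db 18 0c 7a 88
[2] 0x10->0x02 len=6 : 88 19 61 90 d4 cd
[3] 0x00->0x10 len=7 : d4 d4 88 19 61 90 d4
query mem[0x12]=0x88, mem[0x02]=0x88, mem[0x10]=0xd4, mem[0x01]=0xd4

MEM[0x12,0x02,0x10,0x01] = 88 88 d4 d4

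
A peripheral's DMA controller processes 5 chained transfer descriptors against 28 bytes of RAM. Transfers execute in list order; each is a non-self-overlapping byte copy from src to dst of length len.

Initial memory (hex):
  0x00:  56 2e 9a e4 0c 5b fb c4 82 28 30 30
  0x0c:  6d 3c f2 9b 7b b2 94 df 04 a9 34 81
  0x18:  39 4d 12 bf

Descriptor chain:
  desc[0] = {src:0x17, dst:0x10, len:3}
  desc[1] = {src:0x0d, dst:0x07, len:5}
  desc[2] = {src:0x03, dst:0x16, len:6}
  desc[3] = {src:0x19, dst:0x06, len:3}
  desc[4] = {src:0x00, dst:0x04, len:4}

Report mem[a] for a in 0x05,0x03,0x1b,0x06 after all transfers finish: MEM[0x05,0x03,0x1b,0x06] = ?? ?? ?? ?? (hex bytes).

[0] 0x17->0x10 len=3 : 81 39 4d
[1] 0x0d->0x07 len=5 : 3c f2 9b 81 39
[2] 0x03->0x16 len=6 : e4 0c 5b fb 3c f2
[3] 0x19->0x06 len=3 : fb 3c f2
[4] 0x00->0x04 len=4 : 56 2e 9a e4
query mem[0x05]=0x2e, mem[0x03]=0xe4, mem[0x1b]=0xf2, mem[0x06]=0x9a

MEM[0x05,0x03,0x1b,0x06] = 2e e4 f2 9a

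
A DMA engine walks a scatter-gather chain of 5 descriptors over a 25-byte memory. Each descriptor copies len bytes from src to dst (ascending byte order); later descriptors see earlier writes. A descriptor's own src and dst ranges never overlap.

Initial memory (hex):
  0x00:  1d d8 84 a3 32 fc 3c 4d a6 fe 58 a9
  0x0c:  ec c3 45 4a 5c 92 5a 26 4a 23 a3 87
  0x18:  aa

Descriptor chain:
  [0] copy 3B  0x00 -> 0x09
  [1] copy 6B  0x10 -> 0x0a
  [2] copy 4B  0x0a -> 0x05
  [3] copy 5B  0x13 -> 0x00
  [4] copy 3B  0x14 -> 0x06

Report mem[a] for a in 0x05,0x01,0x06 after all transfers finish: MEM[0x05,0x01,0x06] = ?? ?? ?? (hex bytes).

D0: mem[0x09..0x0b] <- [1d d8 84]
D1: mem[0x0a..0x0f] <- [5c 92 5a 26 4a 23]
D2: mem[0x05..0x08] <- [5c 92 5a 26]
D3: mem[0x00..0x04] <- [26 4a 23 a3 87]
D4: mem[0x06..0x08] <- [4a 23 a3]
query mem[0x05]=0x5c, mem[0x01]=0x4a, mem[0x06]=0x4a

MEM[0x05,0x01,0x06] = 5c 4a 4a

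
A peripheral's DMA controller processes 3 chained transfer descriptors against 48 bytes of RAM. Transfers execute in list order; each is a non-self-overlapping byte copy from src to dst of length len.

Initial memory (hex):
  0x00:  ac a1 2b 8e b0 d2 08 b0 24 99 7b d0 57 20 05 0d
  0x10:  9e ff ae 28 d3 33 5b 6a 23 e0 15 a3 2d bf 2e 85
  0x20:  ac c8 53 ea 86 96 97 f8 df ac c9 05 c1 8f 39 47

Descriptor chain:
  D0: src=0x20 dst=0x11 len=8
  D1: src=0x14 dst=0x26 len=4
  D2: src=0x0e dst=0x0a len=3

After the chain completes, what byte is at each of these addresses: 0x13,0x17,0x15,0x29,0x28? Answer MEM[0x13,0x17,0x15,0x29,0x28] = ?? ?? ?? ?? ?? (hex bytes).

D0: mem[0x11..0x18] <- [ac c8 53 ea 86 96 97 f8]
D1: mem[0x26..0x29] <- [ea 86 96 97]
D2: mem[0x0a..0x0c] <- [05 0d 9e]
query mem[0x13]=0x53, mem[0x17]=0x97, mem[0x15]=0x86, mem[0x29]=0x97, mem[0x28]=0x96

MEM[0x13,0x17,0x15,0x29,0x28] = 53 97 86 97 96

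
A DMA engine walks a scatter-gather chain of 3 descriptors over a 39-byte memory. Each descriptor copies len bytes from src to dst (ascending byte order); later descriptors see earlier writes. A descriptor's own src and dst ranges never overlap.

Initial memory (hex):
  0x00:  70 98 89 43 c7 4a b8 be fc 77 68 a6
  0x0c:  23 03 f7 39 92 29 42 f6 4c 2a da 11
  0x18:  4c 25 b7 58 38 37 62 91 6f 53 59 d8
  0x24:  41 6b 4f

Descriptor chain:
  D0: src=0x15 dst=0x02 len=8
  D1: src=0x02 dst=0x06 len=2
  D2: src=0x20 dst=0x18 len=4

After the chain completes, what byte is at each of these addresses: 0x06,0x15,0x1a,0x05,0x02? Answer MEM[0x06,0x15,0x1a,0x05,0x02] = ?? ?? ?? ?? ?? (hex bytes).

[0] 0x15->0x02 len=8 : 2a da 11 4c 25 b7 58 38
[1] 0x02->0x06 len=2 : 2a da
[2] 0x20->0x18 len=4 : 6f 53 59 d8
query mem[0x06]=0x2a, mem[0x15]=0x2a, mem[0x1a]=0x59, mem[0x05]=0x4c, mem[0x02]=0x2a

MEM[0x06,0x15,0x1a,0x05,0x02] = 2a 2a 59 4c 2a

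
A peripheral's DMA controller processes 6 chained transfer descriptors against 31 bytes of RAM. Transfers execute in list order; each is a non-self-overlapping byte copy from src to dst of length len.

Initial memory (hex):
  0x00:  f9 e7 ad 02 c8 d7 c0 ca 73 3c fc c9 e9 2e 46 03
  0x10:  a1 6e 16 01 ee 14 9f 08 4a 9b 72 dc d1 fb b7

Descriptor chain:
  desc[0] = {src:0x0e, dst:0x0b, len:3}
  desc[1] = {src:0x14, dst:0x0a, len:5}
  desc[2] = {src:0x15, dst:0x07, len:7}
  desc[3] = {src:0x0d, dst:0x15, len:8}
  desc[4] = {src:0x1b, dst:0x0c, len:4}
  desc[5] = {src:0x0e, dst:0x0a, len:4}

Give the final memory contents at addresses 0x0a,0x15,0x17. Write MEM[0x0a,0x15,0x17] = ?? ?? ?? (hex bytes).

#0 dst[0x0b+3] := {0x46,0x03,0xa1}
#1 dst[0x0a+5] := {0xee,0x14,0x9f,0x08,0x4a}
#2 dst[0x07+7] := {0x14,0x9f,0x08,0x4a,0x9b,0x72,0xdc}
#3 dst[0x15+8] := {0xdc,0x4a,0x03,0xa1,0x6e,0x16,0x01,0xee}
#4 dst[0x0c+4] := {0x01,0xee,0xfb,0xb7}
#5 dst[0x0a+4] := {0xfb,0xb7,0xa1,0x6e}
query mem[0x0a]=0xfb, mem[0x15]=0xdc, mem[0x17]=0x03

MEM[0x0a,0x15,0x17] = fb dc 03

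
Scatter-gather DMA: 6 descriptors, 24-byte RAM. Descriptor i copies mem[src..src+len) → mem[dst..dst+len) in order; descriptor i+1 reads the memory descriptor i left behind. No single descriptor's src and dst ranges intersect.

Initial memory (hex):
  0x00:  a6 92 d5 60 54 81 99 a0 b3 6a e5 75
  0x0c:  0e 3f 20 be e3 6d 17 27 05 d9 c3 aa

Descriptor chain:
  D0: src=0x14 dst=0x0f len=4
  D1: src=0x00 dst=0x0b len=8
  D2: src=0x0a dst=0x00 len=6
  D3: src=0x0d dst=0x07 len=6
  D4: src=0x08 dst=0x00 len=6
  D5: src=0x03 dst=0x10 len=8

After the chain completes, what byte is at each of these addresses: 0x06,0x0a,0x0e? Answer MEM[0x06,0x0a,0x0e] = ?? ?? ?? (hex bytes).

#0 dst[0x0f+4] := {0x05,0xd9,0xc3,0xaa}
#1 dst[0x0b+8] := {0xa6,0x92,0xd5,0x60,0x54,0x81,0x99,0xa0}
#2 dst[0x00+6] := {0xe5,0xa6,0x92,0xd5,0x60,0x54}
#3 dst[0x07+6] := {0xd5,0x60,0x54,0x81,0x99,0xa0}
#4 dst[0x00+6] := {0x60,0x54,0x81,0x99,0xa0,0xd5}
#5 dst[0x10+8] := {0x99,0xa0,0xd5,0x99,0xd5,0x60,0x54,0x81}
query mem[0x06]=0x99, mem[0x0a]=0x81, mem[0x0e]=0x60

MEM[0x06,0x0a,0x0e] = 99 81 60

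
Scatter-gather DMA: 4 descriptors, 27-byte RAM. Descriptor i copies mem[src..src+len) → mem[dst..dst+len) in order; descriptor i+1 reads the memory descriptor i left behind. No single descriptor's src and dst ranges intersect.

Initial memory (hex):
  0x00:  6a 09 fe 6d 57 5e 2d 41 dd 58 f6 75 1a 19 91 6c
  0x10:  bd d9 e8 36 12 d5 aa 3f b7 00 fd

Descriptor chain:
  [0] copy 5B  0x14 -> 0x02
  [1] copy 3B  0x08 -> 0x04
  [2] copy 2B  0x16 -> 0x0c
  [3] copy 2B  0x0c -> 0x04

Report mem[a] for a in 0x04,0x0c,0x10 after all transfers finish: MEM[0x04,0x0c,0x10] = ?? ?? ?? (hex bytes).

MEM[0x04,0x0c,0x10] = aa aa bd

#0 dst[0x02+5] := {0x12,0xd5,0xaa,0x3f,0xb7}
#1 dst[0x04+3] := {0xdd,0x58,0xf6}
#2 dst[0x0c+2] := {0xaa,0x3f}
#3 dst[0x04+2] := {0xaa,0x3f}
query mem[0x04]=0xaa, mem[0x0c]=0xaa, mem[0x10]=0xbd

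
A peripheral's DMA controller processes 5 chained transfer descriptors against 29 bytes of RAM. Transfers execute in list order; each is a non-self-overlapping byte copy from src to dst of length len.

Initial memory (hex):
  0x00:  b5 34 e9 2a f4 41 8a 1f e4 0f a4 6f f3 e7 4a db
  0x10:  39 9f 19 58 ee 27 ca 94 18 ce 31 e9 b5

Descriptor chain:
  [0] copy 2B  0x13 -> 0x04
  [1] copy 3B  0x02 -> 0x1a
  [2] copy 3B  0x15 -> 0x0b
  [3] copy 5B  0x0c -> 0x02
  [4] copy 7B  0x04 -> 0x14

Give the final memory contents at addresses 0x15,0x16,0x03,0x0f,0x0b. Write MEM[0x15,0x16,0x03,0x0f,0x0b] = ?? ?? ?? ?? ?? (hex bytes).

MEM[0x15,0x16,0x03,0x0f,0x0b] = db 39 94 db 27

D0: mem[0x04..0x05] <- [58 ee]
D1: mem[0x1a..0x1c] <- [e9 2a 58]
D2: mem[0x0b..0x0d] <- [27 ca 94]
D3: mem[0x02..0x06] <- [ca 94 4a db 39]
D4: mem[0x14..0x1a] <- [4a db 39 1f e4 0f a4]
query mem[0x15]=0xdb, mem[0x16]=0x39, mem[0x03]=0x94, mem[0x0f]=0xdb, mem[0x0b]=0x27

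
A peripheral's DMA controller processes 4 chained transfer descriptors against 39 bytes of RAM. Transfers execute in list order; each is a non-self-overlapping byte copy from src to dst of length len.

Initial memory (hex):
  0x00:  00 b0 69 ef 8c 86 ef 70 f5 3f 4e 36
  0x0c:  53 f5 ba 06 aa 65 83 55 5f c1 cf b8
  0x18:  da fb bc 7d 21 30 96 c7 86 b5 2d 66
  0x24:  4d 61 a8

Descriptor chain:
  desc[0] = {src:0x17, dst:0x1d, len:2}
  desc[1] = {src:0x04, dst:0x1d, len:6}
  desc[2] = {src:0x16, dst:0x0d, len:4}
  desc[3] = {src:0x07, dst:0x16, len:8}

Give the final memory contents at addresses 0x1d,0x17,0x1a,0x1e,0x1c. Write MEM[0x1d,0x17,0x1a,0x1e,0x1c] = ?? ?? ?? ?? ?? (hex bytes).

MEM[0x1d,0x17,0x1a,0x1e,0x1c] = b8 f5 36 86 cf

  after D0: wrote 2B at 0x1d = b8da
  after D1: wrote 6B at 0x1d = 8c86ef70f53f
  after D2: wrote 4B at 0x0d = cfb8dafb
  after D3: wrote 8B at 0x16 = 70f53f4e3653cfb8
query mem[0x1d]=0xb8, mem[0x17]=0xf5, mem[0x1a]=0x36, mem[0x1e]=0x86, mem[0x1c]=0xcf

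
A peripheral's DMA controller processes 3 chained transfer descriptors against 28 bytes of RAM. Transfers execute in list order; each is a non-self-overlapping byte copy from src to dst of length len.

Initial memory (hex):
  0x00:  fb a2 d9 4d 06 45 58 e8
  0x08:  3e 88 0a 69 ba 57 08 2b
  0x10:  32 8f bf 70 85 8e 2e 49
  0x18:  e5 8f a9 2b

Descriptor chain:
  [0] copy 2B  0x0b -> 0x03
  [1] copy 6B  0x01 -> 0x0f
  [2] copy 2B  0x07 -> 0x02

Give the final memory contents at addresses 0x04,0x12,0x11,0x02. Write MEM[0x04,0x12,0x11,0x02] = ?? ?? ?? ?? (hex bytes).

MEM[0x04,0x12,0x11,0x02] = ba ba 69 e8

  after D0: wrote 2B at 0x03 = 69ba
  after D1: wrote 6B at 0x0f = a2d969ba4558
  after D2: wrote 2B at 0x02 = e83e
query mem[0x04]=0xba, mem[0x12]=0xba, mem[0x11]=0x69, mem[0x02]=0xe8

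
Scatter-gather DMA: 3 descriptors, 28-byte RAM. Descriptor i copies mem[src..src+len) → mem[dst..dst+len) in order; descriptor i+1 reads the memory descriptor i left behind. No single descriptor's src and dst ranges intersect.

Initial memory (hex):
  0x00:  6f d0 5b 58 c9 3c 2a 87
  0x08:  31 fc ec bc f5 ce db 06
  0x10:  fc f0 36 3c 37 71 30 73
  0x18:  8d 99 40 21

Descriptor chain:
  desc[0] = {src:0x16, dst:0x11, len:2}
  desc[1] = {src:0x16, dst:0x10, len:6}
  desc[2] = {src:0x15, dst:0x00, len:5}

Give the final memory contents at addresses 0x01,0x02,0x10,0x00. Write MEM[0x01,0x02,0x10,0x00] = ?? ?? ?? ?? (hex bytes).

MEM[0x01,0x02,0x10,0x00] = 30 73 30 21

  after D0: wrote 2B at 0x11 = 3073
  after D1: wrote 6B at 0x10 = 30738d994021
  after D2: wrote 5B at 0x00 = 2130738d99
query mem[0x01]=0x30, mem[0x02]=0x73, mem[0x10]=0x30, mem[0x00]=0x21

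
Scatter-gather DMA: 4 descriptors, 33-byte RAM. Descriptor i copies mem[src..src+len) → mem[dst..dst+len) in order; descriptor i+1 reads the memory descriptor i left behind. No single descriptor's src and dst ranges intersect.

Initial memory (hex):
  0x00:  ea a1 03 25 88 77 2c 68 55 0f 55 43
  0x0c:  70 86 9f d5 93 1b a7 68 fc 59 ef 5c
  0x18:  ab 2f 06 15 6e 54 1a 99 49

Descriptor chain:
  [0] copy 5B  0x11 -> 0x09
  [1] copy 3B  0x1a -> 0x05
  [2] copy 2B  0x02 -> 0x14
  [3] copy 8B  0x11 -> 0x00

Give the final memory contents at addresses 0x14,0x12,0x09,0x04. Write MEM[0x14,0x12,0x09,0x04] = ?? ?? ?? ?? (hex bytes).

MEM[0x14,0x12,0x09,0x04] = 03 a7 1b 25

#0 dst[0x09+5] := {0x1b,0xa7,0x68,0xfc,0x59}
#1 dst[0x05+3] := {0x06,0x15,0x6e}
#2 dst[0x14+2] := {0x03,0x25}
#3 dst[0x00+8] := {0x1b,0xa7,0x68,0x03,0x25,0xef,0x5c,0xab}
query mem[0x14]=0x03, mem[0x12]=0xa7, mem[0x09]=0x1b, mem[0x04]=0x25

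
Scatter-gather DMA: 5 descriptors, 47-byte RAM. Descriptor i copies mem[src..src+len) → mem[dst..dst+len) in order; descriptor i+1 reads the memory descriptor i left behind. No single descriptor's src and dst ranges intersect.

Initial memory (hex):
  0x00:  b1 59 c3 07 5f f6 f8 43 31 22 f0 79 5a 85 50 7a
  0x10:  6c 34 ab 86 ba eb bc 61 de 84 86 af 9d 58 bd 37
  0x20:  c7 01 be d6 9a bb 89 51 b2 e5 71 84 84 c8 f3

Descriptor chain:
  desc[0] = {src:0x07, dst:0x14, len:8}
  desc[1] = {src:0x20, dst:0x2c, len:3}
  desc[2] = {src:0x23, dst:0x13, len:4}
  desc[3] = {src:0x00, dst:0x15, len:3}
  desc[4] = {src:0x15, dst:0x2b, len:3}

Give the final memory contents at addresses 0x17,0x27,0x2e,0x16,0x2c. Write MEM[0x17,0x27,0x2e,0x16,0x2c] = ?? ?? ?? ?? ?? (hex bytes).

  after D0: wrote 8B at 0x14 = 433122f0795a8550
  after D1: wrote 3B at 0x2c = c701be
  after D2: wrote 4B at 0x13 = d69abb89
  after D3: wrote 3B at 0x15 = b159c3
  after D4: wrote 3B at 0x2b = b159c3
query mem[0x17]=0xc3, mem[0x27]=0x51, mem[0x2e]=0xbe, mem[0x16]=0x59, mem[0x2c]=0x59

MEM[0x17,0x27,0x2e,0x16,0x2c] = c3 51 be 59 59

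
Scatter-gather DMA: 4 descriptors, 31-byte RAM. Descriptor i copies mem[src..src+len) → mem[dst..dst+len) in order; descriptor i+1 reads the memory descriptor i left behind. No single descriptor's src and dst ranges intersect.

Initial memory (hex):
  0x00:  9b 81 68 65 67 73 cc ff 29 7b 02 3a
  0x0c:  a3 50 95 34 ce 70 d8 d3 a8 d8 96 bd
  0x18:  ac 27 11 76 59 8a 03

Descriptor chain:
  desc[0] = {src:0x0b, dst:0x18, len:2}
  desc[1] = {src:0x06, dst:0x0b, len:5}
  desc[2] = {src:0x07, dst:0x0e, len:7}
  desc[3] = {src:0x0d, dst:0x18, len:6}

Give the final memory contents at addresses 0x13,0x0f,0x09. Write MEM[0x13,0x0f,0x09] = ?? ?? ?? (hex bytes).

[0] 0x0b->0x18 len=2 : 3a a3
[1] 0x06->0x0b len=5 : cc ff 29 7b 02
[2] 0x07->0x0e len=7 : ff 29 7b 02 cc ff 29
[3] 0x0d->0x18 len=6 : 29 ff 29 7b 02 cc
query mem[0x13]=0xff, mem[0x0f]=0x29, mem[0x09]=0x7b

MEM[0x13,0x0f,0x09] = ff 29 7b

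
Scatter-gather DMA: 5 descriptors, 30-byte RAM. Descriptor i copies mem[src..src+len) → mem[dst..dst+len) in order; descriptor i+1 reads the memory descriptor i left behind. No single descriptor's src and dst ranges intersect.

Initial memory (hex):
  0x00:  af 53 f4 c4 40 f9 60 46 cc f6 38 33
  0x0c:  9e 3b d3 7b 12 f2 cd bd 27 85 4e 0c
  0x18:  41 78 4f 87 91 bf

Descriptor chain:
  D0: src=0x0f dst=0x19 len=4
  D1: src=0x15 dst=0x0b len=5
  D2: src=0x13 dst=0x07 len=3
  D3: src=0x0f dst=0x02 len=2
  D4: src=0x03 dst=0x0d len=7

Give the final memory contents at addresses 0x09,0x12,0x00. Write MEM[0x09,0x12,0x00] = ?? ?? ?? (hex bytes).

MEM[0x09,0x12,0x00] = 85 27 af

D0: mem[0x19..0x1c] <- [7b 12 f2 cd]
D1: mem[0x0b..0x0f] <- [85 4e 0c 41 7b]
D2: mem[0x07..0x09] <- [bd 27 85]
D3: mem[0x02..0x03] <- [7b 12]
D4: mem[0x0d..0x13] <- [12 40 f9 60 bd 27 85]
query mem[0x09]=0x85, mem[0x12]=0x27, mem[0x00]=0xaf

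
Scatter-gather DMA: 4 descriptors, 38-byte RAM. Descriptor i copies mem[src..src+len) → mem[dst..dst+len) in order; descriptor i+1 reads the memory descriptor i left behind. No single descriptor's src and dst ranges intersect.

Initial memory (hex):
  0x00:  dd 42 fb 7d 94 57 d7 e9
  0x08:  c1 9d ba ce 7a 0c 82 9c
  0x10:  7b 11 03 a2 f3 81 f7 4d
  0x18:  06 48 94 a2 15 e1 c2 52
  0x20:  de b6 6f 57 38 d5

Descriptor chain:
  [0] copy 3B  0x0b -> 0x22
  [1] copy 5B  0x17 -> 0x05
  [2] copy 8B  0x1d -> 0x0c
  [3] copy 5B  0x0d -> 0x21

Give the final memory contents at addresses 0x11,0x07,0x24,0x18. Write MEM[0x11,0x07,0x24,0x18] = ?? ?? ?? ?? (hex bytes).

#0 dst[0x22+3] := {0xce,0x7a,0x0c}
#1 dst[0x05+5] := {0x4d,0x06,0x48,0x94,0xa2}
#2 dst[0x0c+8] := {0xe1,0xc2,0x52,0xde,0xb6,0xce,0x7a,0x0c}
#3 dst[0x21+5] := {0xc2,0x52,0xde,0xb6,0xce}
query mem[0x11]=0xce, mem[0x07]=0x48, mem[0x24]=0xb6, mem[0x18]=0x06

MEM[0x11,0x07,0x24,0x18] = ce 48 b6 06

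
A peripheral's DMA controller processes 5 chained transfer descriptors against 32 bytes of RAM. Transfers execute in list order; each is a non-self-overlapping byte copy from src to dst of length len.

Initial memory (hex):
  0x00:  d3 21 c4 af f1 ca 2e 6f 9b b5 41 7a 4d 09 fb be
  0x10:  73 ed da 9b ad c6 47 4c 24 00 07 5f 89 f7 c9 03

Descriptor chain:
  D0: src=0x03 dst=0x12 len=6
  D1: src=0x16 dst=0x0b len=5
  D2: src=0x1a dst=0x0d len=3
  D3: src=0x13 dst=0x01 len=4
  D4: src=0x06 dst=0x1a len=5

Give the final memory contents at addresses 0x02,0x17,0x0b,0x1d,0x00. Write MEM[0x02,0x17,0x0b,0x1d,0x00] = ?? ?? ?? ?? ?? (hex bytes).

MEM[0x02,0x17,0x0b,0x1d,0x00] = ca 9b 6f b5 d3

  after D0: wrote 6B at 0x12 = aff1ca2e6f9b
  after D1: wrote 5B at 0x0b = 6f9b240007
  after D2: wrote 3B at 0x0d = 075f89
  after D3: wrote 4B at 0x01 = f1ca2e6f
  after D4: wrote 5B at 0x1a = 2e6f9bb541
query mem[0x02]=0xca, mem[0x17]=0x9b, mem[0x0b]=0x6f, mem[0x1d]=0xb5, mem[0x00]=0xd3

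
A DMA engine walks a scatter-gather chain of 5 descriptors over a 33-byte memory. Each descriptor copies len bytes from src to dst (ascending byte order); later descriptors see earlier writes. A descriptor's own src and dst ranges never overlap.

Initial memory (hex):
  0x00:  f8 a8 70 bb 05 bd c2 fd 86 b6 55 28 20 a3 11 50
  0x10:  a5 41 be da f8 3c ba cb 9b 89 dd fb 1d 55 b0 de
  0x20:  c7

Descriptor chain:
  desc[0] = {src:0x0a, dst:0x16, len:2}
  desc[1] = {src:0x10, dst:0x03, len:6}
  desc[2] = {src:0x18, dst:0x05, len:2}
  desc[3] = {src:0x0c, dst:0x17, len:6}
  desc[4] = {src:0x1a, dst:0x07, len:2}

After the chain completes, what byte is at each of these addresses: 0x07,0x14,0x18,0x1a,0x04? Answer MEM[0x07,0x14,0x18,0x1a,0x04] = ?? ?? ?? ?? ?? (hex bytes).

MEM[0x07,0x14,0x18,0x1a,0x04] = 50 f8 a3 50 41

D0: mem[0x16..0x17] <- [55 28]
D1: mem[0x03..0x08] <- [a5 41 be da f8 3c]
D2: mem[0x05..0x06] <- [9b 89]
D3: mem[0x17..0x1c] <- [20 a3 11 50 a5 41]
D4: mem[0x07..0x08] <- [50 a5]
query mem[0x07]=0x50, mem[0x14]=0xf8, mem[0x18]=0xa3, mem[0x1a]=0x50, mem[0x04]=0x41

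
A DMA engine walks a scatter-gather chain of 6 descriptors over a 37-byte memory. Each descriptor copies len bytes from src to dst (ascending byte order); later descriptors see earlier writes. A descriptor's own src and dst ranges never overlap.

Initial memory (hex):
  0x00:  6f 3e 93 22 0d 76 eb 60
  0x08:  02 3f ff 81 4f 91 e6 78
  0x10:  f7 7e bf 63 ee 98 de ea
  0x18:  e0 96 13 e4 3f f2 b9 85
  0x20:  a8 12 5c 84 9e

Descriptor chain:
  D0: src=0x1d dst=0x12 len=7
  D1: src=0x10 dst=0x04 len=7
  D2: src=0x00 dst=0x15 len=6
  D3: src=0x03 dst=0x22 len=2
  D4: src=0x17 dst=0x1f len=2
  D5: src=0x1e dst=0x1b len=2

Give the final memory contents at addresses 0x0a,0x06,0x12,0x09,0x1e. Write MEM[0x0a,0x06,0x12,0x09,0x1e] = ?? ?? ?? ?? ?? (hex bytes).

MEM[0x0a,0x06,0x12,0x09,0x1e] = 12 f2 f2 a8 b9

  after D0: wrote 7B at 0x12 = f2b985a8125c84
  after D1: wrote 7B at 0x04 = f77ef2b985a812
  after D2: wrote 6B at 0x15 = 6f3e9322f77e
  after D3: wrote 2B at 0x22 = 22f7
  after D4: wrote 2B at 0x1f = 9322
  after D5: wrote 2B at 0x1b = b993
query mem[0x0a]=0x12, mem[0x06]=0xf2, mem[0x12]=0xf2, mem[0x09]=0xa8, mem[0x1e]=0xb9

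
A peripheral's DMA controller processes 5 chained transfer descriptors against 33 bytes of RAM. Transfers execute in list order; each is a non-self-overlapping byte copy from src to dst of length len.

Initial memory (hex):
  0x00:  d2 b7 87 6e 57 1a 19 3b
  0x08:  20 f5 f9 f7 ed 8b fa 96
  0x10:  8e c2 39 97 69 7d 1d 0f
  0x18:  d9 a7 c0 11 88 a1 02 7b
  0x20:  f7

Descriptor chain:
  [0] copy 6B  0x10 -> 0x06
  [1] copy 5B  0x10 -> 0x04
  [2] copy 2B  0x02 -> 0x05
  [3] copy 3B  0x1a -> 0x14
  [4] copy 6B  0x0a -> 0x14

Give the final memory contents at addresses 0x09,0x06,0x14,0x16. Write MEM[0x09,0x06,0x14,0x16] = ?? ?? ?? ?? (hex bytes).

MEM[0x09,0x06,0x14,0x16] = 97 6e 69 ed

  after D0: wrote 6B at 0x06 = 8ec23997697d
  after D1: wrote 5B at 0x04 = 8ec2399769
  after D2: wrote 2B at 0x05 = 876e
  after D3: wrote 3B at 0x14 = c01188
  after D4: wrote 6B at 0x14 = 697ded8bfa96
query mem[0x09]=0x97, mem[0x06]=0x6e, mem[0x14]=0x69, mem[0x16]=0xed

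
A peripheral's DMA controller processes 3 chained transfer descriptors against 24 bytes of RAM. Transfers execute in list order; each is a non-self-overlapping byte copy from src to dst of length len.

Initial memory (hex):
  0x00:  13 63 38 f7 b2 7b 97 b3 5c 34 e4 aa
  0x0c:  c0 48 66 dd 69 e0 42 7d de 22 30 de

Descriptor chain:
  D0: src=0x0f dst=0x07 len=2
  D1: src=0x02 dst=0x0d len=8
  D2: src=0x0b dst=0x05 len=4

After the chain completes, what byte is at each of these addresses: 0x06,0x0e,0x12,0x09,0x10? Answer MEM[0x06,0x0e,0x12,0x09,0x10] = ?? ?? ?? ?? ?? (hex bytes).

MEM[0x06,0x0e,0x12,0x09,0x10] = c0 f7 dd 34 7b

[0] 0x0f->0x07 len=2 : dd 69
[1] 0x02->0x0d len=8 : 38 f7 b2 7b 97 dd 69 34
[2] 0x0b->0x05 len=4 : aa c0 38 f7
query mem[0x06]=0xc0, mem[0x0e]=0xf7, mem[0x12]=0xdd, mem[0x09]=0x34, mem[0x10]=0x7b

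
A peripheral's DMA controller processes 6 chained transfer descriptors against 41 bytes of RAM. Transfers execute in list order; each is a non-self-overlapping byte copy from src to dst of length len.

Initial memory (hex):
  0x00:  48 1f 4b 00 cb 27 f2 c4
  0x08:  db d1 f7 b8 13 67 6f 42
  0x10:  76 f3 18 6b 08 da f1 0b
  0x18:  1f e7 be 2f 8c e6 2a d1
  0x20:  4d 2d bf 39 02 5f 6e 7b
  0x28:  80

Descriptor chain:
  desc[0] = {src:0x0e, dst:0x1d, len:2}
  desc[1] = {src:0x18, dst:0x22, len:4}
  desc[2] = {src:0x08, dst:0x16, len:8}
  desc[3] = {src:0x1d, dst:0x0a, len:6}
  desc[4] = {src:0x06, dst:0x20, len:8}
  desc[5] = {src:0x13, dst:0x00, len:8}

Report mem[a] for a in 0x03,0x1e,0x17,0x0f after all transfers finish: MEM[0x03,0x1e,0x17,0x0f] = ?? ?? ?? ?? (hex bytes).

  after D0: wrote 2B at 0x1d = 6f42
  after D1: wrote 4B at 0x22 = 1fe7be2f
  after D2: wrote 8B at 0x16 = dbd1f7b813676f42
  after D3: wrote 6B at 0x0a = 4242d14d2d1f
  after D4: wrote 8B at 0x20 = f2c4dbd14242d14d
  after D5: wrote 8B at 0x00 = 6b08dadbd1f7b813
query mem[0x03]=0xdb, mem[0x1e]=0x42, mem[0x17]=0xd1, mem[0x0f]=0x1f

MEM[0x03,0x1e,0x17,0x0f] = db 42 d1 1f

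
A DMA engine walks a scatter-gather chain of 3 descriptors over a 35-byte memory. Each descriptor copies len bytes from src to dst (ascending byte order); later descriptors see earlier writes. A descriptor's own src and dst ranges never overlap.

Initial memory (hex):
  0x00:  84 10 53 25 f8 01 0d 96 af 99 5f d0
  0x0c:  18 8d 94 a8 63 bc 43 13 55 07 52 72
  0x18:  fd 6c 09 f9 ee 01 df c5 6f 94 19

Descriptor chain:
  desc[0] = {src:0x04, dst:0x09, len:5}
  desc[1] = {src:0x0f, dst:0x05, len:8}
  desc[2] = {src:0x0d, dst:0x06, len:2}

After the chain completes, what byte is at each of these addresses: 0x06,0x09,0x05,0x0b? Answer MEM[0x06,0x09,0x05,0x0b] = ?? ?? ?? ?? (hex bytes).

D0: mem[0x09..0x0d] <- [f8 01 0d 96 af]
D1: mem[0x05..0x0c] <- [a8 63 bc 43 13 55 07 52]
D2: mem[0x06..0x07] <- [af 94]
query mem[0x06]=0xaf, mem[0x09]=0x13, mem[0x05]=0xa8, mem[0x0b]=0x07

MEM[0x06,0x09,0x05,0x0b] = af 13 a8 07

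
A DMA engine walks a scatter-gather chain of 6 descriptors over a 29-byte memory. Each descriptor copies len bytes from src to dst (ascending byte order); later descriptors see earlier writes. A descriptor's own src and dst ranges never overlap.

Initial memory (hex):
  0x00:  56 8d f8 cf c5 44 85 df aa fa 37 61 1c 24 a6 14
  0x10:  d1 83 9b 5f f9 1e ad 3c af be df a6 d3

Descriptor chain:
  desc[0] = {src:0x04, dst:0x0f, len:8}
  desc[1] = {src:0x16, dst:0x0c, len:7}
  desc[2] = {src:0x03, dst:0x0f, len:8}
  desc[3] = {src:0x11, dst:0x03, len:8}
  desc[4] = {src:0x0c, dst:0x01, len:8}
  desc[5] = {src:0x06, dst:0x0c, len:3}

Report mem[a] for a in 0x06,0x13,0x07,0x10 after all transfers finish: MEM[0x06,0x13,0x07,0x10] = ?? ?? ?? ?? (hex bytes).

MEM[0x06,0x13,0x07,0x10] = 44 df 85 c5

D0: mem[0x0f..0x16] <- [c5 44 85 df aa fa 37 61]
D1: mem[0x0c..0x12] <- [61 3c af be df a6 d3]
D2: mem[0x0f..0x16] <- [cf c5 44 85 df aa fa 37]
D3: mem[0x03..0x0a] <- [44 85 df aa fa 37 3c af]
D4: mem[0x01..0x08] <- [61 3c af cf c5 44 85 df]
D5: mem[0x0c..0x0e] <- [44 85 df]
query mem[0x06]=0x44, mem[0x13]=0xdf, mem[0x07]=0x85, mem[0x10]=0xc5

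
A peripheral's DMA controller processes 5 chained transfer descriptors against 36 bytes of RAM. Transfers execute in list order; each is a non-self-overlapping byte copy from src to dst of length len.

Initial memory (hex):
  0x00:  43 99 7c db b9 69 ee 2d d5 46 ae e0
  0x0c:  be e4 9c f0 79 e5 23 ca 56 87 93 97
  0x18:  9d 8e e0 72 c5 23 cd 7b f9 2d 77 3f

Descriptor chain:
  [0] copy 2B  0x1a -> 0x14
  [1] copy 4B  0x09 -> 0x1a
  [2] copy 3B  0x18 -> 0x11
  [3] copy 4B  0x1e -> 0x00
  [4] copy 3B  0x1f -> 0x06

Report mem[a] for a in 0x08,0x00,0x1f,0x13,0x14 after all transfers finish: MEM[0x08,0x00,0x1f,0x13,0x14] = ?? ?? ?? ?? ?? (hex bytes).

  after D0: wrote 2B at 0x14 = e072
  after D1: wrote 4B at 0x1a = 46aee0be
  after D2: wrote 3B at 0x11 = 9d8e46
  after D3: wrote 4B at 0x00 = cd7bf92d
  after D4: wrote 3B at 0x06 = 7bf92d
query mem[0x08]=0x2d, mem[0x00]=0xcd, mem[0x1f]=0x7b, mem[0x13]=0x46, mem[0x14]=0xe0

MEM[0x08,0x00,0x1f,0x13,0x14] = 2d cd 7b 46 e0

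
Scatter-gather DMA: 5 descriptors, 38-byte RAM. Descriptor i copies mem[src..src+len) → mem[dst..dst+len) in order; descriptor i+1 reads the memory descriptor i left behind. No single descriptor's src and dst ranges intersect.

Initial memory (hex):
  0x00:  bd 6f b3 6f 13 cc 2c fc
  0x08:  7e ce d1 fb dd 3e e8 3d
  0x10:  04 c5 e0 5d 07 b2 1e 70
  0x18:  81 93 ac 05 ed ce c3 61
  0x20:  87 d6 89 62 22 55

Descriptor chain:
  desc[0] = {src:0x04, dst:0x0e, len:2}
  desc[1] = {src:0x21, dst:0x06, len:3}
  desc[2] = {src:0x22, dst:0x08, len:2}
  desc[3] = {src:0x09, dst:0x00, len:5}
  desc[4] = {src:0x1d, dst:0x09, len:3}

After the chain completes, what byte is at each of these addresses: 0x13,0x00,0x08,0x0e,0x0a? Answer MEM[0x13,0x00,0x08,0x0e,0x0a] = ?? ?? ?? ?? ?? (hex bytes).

#0 dst[0x0e+2] := {0x13,0xcc}
#1 dst[0x06+3] := {0xd6,0x89,0x62}
#2 dst[0x08+2] := {0x89,0x62}
#3 dst[0x00+5] := {0x62,0xd1,0xfb,0xdd,0x3e}
#4 dst[0x09+3] := {0xce,0xc3,0x61}
query mem[0x13]=0x5d, mem[0x00]=0x62, mem[0x08]=0x89, mem[0x0e]=0x13, mem[0x0a]=0xc3

MEM[0x13,0x00,0x08,0x0e,0x0a] = 5d 62 89 13 c3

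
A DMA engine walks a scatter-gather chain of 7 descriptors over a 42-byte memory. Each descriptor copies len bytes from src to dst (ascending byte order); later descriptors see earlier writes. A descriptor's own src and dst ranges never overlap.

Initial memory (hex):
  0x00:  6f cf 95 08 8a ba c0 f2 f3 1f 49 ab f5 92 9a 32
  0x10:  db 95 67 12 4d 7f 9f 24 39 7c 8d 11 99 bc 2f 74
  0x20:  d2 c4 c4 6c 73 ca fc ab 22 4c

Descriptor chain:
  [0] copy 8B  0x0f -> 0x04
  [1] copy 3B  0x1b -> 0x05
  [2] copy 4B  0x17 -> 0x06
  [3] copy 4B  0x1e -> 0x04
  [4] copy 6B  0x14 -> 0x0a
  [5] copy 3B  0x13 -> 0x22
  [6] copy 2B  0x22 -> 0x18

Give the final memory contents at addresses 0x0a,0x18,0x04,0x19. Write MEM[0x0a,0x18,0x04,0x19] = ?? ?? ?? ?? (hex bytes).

MEM[0x0a,0x18,0x04,0x19] = 4d 12 2f 4d

  after D0: wrote 8B at 0x04 = 32db9567124d7f9f
  after D1: wrote 3B at 0x05 = 1199bc
  after D2: wrote 4B at 0x06 = 24397c8d
  after D3: wrote 4B at 0x04 = 2f74d2c4
  after D4: wrote 6B at 0x0a = 4d7f9f24397c
  after D5: wrote 3B at 0x22 = 124d7f
  after D6: wrote 2B at 0x18 = 124d
query mem[0x0a]=0x4d, mem[0x18]=0x12, mem[0x04]=0x2f, mem[0x19]=0x4d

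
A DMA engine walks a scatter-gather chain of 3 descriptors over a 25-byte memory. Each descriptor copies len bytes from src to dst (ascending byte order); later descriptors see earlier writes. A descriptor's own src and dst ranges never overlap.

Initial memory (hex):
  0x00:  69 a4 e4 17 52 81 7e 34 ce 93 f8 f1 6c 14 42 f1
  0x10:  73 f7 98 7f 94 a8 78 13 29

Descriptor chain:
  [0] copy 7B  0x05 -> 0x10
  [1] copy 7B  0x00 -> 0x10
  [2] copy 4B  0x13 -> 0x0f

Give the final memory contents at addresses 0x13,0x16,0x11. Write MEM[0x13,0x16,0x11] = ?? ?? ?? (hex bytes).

MEM[0x13,0x16,0x11] = 17 7e 81

[0] 0x05->0x10 len=7 : 81 7e 34 ce 93 f8 f1
[1] 0x00->0x10 len=7 : 69 a4 e4 17 52 81 7e
[2] 0x13->0x0f len=4 : 17 52 81 7e
query mem[0x13]=0x17, mem[0x16]=0x7e, mem[0x11]=0x81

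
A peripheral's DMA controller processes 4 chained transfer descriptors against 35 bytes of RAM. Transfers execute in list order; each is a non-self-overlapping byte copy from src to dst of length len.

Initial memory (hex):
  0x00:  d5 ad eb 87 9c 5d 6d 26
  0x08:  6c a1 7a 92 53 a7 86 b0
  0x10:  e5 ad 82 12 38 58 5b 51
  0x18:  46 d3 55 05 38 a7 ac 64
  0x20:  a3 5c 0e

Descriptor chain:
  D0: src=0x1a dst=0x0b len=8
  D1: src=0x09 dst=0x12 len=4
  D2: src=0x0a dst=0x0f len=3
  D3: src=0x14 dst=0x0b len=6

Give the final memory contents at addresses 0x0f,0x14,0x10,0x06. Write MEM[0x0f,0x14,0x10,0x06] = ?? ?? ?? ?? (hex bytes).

MEM[0x0f,0x14,0x10,0x06] = 46 55 d3 6d

D0: mem[0x0b..0x12] <- [55 05 38 a7 ac 64 a3 5c]
D1: mem[0x12..0x15] <- [a1 7a 55 05]
D2: mem[0x0f..0x11] <- [7a 55 05]
D3: mem[0x0b..0x10] <- [55 05 5b 51 46 d3]
query mem[0x0f]=0x46, mem[0x14]=0x55, mem[0x10]=0xd3, mem[0x06]=0x6d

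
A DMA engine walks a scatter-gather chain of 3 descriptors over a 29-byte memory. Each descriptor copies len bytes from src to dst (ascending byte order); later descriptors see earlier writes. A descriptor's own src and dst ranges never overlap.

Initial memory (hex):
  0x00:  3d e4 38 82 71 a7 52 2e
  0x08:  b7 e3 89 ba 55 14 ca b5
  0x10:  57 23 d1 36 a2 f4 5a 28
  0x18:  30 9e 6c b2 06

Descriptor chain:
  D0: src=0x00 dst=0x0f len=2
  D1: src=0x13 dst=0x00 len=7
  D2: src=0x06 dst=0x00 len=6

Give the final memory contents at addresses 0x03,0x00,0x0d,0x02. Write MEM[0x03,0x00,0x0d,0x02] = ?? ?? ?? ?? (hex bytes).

  after D0: wrote 2B at 0x0f = 3de4
  after D1: wrote 7B at 0x00 = 36a2f45a28309e
  after D2: wrote 6B at 0x00 = 9e2eb7e389ba
query mem[0x03]=0xe3, mem[0x00]=0x9e, mem[0x0d]=0x14, mem[0x02]=0xb7

MEM[0x03,0x00,0x0d,0x02] = e3 9e 14 b7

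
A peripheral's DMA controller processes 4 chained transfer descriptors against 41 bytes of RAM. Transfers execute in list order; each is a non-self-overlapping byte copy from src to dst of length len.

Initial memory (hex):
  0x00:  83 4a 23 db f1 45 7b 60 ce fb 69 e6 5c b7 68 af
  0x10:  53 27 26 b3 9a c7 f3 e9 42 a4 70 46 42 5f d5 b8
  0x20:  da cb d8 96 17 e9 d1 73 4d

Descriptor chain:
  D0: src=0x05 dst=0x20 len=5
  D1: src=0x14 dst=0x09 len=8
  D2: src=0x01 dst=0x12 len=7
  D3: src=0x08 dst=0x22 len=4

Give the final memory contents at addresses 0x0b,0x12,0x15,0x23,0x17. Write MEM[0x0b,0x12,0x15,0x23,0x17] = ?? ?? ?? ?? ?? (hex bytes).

D0: mem[0x20..0x24] <- [45 7b 60 ce fb]
D1: mem[0x09..0x10] <- [9a c7 f3 e9 42 a4 70 46]
D2: mem[0x12..0x18] <- [4a 23 db f1 45 7b 60]
D3: mem[0x22..0x25] <- [ce 9a c7 f3]
query mem[0x0b]=0xf3, mem[0x12]=0x4a, mem[0x15]=0xf1, mem[0x23]=0x9a, mem[0x17]=0x7b

MEM[0x0b,0x12,0x15,0x23,0x17] = f3 4a f1 9a 7b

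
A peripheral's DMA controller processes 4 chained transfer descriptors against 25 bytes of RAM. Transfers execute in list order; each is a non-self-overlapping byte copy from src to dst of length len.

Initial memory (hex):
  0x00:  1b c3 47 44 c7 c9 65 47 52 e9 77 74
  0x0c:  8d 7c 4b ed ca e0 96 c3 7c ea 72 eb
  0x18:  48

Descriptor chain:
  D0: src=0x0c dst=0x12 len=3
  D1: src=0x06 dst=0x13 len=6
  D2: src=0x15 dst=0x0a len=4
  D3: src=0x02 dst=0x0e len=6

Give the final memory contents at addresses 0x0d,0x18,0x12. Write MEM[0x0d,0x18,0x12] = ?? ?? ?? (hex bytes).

MEM[0x0d,0x18,0x12] = 74 74 65

[0] 0x0c->0x12 len=3 : 8d 7c 4b
[1] 0x06->0x13 len=6 : 65 47 52 e9 77 74
[2] 0x15->0x0a len=4 : 52 e9 77 74
[3] 0x02->0x0e len=6 : 47 44 c7 c9 65 47
query mem[0x0d]=0x74, mem[0x18]=0x74, mem[0x12]=0x65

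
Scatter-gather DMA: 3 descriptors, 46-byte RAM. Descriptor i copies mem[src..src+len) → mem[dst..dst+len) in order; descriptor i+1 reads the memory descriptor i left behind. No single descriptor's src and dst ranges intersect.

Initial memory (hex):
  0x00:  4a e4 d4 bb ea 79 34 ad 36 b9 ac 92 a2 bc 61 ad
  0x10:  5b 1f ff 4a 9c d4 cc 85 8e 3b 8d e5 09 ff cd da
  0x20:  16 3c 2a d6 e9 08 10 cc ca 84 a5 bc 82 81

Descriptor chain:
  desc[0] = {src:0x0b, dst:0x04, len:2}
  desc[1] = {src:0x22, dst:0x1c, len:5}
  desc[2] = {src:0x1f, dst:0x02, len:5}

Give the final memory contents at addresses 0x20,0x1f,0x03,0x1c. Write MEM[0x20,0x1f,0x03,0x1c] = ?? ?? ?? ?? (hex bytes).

[0] 0x0b->0x04 len=2 : 92 a2
[1] 0x22->0x1c len=5 : 2a d6 e9 08 10
[2] 0x1f->0x02 len=5 : 08 10 3c 2a d6
query mem[0x20]=0x10, mem[0x1f]=0x08, mem[0x03]=0x10, mem[0x1c]=0x2a

MEM[0x20,0x1f,0x03,0x1c] = 10 08 10 2a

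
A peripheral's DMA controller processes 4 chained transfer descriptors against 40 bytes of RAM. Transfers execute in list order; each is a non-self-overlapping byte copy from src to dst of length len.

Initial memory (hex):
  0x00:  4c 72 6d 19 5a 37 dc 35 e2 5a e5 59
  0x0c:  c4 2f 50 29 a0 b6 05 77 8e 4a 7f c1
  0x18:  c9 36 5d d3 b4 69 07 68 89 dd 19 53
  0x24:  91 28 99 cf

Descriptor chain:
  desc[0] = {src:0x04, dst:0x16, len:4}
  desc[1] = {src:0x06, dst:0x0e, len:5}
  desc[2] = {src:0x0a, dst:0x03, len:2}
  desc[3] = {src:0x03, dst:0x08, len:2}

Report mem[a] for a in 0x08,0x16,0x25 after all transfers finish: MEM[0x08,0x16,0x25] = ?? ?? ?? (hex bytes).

D0: mem[0x16..0x19] <- [5a 37 dc 35]
D1: mem[0x0e..0x12] <- [dc 35 e2 5a e5]
D2: mem[0x03..0x04] <- [e5 59]
D3: mem[0x08..0x09] <- [e5 59]
query mem[0x08]=0xe5, mem[0x16]=0x5a, mem[0x25]=0x28

MEM[0x08,0x16,0x25] = e5 5a 28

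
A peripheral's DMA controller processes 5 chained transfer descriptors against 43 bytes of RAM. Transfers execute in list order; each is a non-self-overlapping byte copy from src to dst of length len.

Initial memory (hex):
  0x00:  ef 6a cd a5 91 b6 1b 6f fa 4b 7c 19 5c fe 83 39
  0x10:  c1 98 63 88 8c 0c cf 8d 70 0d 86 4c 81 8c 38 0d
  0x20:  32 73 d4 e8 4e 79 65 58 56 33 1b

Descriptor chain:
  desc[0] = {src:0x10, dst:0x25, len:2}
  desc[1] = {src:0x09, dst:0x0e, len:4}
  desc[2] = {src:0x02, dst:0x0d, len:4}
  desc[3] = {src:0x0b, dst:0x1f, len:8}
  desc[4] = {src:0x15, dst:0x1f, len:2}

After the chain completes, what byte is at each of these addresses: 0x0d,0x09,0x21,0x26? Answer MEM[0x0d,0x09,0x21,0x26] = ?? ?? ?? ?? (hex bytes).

MEM[0x0d,0x09,0x21,0x26] = cd 4b cd 63

D0: mem[0x25..0x26] <- [c1 98]
D1: mem[0x0e..0x11] <- [4b 7c 19 5c]
D2: mem[0x0d..0x10] <- [cd a5 91 b6]
D3: mem[0x1f..0x26] <- [19 5c cd a5 91 b6 5c 63]
D4: mem[0x1f..0x20] <- [0c cf]
query mem[0x0d]=0xcd, mem[0x09]=0x4b, mem[0x21]=0xcd, mem[0x26]=0x63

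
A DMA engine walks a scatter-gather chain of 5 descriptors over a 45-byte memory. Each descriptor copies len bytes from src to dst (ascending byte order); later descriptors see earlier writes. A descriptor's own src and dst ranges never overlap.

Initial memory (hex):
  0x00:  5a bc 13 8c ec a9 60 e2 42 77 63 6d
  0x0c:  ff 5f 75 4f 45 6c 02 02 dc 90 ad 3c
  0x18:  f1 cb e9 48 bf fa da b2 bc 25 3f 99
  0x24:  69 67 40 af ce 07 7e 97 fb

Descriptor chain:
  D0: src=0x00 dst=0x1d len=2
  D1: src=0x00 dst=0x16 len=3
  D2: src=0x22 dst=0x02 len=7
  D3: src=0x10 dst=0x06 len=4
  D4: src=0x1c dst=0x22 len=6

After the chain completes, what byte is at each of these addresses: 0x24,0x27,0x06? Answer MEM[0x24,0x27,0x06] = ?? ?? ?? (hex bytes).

D0: mem[0x1d..0x1e] <- [5a bc]
D1: mem[0x16..0x18] <- [5a bc 13]
D2: mem[0x02..0x08] <- [3f 99 69 67 40 af ce]
D3: mem[0x06..0x09] <- [45 6c 02 02]
D4: mem[0x22..0x27] <- [bf 5a bc b2 bc 25]
query mem[0x24]=0xbc, mem[0x27]=0x25, mem[0x06]=0x45

MEM[0x24,0x27,0x06] = bc 25 45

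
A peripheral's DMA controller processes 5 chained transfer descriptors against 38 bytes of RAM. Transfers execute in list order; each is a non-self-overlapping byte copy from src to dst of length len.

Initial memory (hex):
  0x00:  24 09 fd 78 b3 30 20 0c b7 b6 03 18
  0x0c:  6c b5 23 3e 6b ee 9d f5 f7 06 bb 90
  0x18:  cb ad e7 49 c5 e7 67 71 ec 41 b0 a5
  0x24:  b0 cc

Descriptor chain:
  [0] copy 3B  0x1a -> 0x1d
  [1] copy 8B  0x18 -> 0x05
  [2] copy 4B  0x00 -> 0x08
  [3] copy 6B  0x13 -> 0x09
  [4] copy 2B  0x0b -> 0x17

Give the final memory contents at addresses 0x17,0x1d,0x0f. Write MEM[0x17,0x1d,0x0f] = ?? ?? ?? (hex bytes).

MEM[0x17,0x1d,0x0f] = 06 e7 3e

D0: mem[0x1d..0x1f] <- [e7 49 c5]
D1: mem[0x05..0x0c] <- [cb ad e7 49 c5 e7 49 c5]
D2: mem[0x08..0x0b] <- [24 09 fd 78]
D3: mem[0x09..0x0e] <- [f5 f7 06 bb 90 cb]
D4: mem[0x17..0x18] <- [06 bb]
query mem[0x17]=0x06, mem[0x1d]=0xe7, mem[0x0f]=0x3e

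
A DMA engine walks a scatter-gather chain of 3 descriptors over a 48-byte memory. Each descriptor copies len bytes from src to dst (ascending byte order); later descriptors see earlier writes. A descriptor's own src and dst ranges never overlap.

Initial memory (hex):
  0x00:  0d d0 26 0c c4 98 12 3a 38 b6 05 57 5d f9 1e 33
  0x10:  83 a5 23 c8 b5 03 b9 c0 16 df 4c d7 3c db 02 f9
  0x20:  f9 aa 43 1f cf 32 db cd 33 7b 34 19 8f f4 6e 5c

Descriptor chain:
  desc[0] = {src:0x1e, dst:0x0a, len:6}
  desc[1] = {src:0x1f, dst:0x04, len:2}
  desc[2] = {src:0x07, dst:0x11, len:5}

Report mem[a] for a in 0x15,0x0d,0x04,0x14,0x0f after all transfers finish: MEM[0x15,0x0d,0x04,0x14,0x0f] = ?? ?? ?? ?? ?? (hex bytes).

#0 dst[0x0a+6] := {0x02,0xf9,0xf9,0xaa,0x43,0x1f}
#1 dst[0x04+2] := {0xf9,0xf9}
#2 dst[0x11+5] := {0x3a,0x38,0xb6,0x02,0xf9}
query mem[0x15]=0xf9, mem[0x0d]=0xaa, mem[0x04]=0xf9, mem[0x14]=0x02, mem[0x0f]=0x1f

MEM[0x15,0x0d,0x04,0x14,0x0f] = f9 aa f9 02 1f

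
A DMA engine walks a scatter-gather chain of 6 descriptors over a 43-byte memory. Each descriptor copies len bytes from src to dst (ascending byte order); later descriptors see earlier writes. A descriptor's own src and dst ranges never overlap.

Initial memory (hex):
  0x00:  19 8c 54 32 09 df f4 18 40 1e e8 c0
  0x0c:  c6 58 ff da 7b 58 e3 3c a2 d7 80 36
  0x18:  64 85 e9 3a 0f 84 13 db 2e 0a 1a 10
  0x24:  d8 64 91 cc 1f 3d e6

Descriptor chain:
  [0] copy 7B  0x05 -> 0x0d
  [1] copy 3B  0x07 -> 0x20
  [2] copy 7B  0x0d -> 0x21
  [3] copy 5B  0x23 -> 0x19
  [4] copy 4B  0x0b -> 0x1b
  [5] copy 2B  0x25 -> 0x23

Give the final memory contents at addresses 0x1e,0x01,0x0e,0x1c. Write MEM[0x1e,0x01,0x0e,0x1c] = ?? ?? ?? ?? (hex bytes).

#0 dst[0x0d+7] := {0xdf,0xf4,0x18,0x40,0x1e,0xe8,0xc0}
#1 dst[0x20+3] := {0x18,0x40,0x1e}
#2 dst[0x21+7] := {0xdf,0xf4,0x18,0x40,0x1e,0xe8,0xc0}
#3 dst[0x19+5] := {0x18,0x40,0x1e,0xe8,0xc0}
#4 dst[0x1b+4] := {0xc0,0xc6,0xdf,0xf4}
#5 dst[0x23+2] := {0x1e,0xe8}
query mem[0x1e]=0xf4, mem[0x01]=0x8c, mem[0x0e]=0xf4, mem[0x1c]=0xc6

MEM[0x1e,0x01,0x0e,0x1c] = f4 8c f4 c6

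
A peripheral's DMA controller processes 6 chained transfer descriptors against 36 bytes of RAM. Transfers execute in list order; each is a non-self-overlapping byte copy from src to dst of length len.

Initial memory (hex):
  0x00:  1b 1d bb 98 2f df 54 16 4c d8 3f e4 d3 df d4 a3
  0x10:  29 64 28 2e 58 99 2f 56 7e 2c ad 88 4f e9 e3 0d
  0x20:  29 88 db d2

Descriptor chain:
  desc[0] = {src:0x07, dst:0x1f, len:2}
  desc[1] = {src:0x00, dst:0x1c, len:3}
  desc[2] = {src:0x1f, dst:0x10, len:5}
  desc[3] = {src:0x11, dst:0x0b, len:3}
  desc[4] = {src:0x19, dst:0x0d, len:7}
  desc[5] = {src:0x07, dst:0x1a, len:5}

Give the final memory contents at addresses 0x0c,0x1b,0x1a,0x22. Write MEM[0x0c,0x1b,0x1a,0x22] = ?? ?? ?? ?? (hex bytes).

  after D0: wrote 2B at 0x1f = 164c
  after D1: wrote 3B at 0x1c = 1b1dbb
  after D2: wrote 5B at 0x10 = 164c88dbd2
  after D3: wrote 3B at 0x0b = 4c88db
  after D4: wrote 7B at 0x0d = 2cad881b1dbb16
  after D5: wrote 5B at 0x1a = 164cd83f4c
query mem[0x0c]=0x88, mem[0x1b]=0x4c, mem[0x1a]=0x16, mem[0x22]=0xdb

MEM[0x0c,0x1b,0x1a,0x22] = 88 4c 16 db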